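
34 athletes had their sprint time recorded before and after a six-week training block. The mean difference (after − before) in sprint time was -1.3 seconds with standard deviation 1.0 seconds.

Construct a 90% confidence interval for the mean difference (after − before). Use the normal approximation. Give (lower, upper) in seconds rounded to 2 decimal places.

(-1.58, -1.02)

This is a matched-pairs design, so SE = s_d/√n = 1.0/√34 = 0.1715.
Margin = 1.645 × 0.1715 = 0.2821; the interval is -1.3 ± 0.2821 = (-1.58, -1.02).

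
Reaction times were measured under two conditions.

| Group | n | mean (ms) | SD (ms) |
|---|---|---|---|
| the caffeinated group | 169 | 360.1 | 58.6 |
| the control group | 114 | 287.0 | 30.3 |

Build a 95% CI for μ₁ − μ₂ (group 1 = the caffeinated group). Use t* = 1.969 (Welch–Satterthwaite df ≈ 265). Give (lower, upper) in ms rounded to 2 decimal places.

SE₁ = s₁/√n₁ = 58.6/√169 = 4.5077; SE₂ = 30.3/√114 = 2.8379.
Independent samples, unequal variances: SE_diff = √(SE₁² + SE₂²) = √(20.31935929 + 8.05367641) = 5.3266.
t* = 1.969, so margin of error = 1.969 × 5.3266 = 10.4881.
Difference in means = 360.1 − 287.0 = 73.1000.
73.1000 ± 10.4881 → (62.61, 83.59).

(62.61, 83.59)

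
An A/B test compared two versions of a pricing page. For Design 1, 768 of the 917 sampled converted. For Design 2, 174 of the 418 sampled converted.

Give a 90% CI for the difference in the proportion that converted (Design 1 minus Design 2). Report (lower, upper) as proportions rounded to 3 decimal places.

(0.377, 0.466)

First, p̂₁ = 768/917 = 0.8375; p̂₂ = 174/418 = 0.4163.
The two standard errors are √(0.8375×0.1625/917) = 0.01218 and √(0.4163×0.5837/418) = 0.02411.
Because the samples are independent, SE_diff = √(0.01218² + 0.02411²) = 0.02701.
Using z* = 1.645 for 90%, ME = 1.645 × 0.02701 = 0.04443.
p̂₁ − p̂₂ = 0.4212; interval 0.4212 ± 0.04443 gives (0.377, 0.466).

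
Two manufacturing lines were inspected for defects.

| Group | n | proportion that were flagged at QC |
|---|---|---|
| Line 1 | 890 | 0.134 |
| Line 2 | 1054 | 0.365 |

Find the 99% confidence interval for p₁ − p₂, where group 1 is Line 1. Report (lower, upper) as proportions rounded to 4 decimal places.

The two standard errors are √(0.1340×0.8660/890) = 0.01142 and √(0.3650×0.6350/1054) = 0.01483.
Because the samples are independent, SE_diff = √(0.01142² + 0.01483²) = 0.01872.
Using z* = 2.576 for 99%, ME = 2.576 × 0.01872 = 0.04822.
p̂₁ − p̂₂ = -0.2310; interval -0.2310 ± 0.04822 gives (-0.2792, -0.1828).

(-0.2792, -0.1828)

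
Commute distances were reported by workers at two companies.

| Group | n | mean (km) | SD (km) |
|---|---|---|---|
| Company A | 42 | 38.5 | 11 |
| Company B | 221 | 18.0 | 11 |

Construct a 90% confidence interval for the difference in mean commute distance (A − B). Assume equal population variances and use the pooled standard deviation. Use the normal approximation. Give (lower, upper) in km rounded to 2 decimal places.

(17.45, 23.55)

s_p = √[((n₁−1)s₁² + (n₂−1)s₂²)/(n₁+n₂−2)] = √[(41·11² + 220·11²)/261] = 11.0000.
SE = 11.0000·√(1/42 + 1/221) = 1.8516.
With z* = 1.645, margin = 1.645 × 1.8516 = 3.0459.
x̄₁ − x̄₂ = 38.5 − 18.0 = 20.5000; interval 20.5000 ± 3.0459 = (17.45, 23.55).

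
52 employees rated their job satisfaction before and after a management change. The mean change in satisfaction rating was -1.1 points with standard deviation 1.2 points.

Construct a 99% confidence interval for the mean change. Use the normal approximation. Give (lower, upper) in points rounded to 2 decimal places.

(-1.53, -0.67)

This is a matched-pairs design, so SE = s_d/√n = 1.2/√52 = 0.1664.
Margin = 2.576 × 0.1664 = 0.4286; the interval is -1.1 ± 0.4286 = (-1.53, -0.67).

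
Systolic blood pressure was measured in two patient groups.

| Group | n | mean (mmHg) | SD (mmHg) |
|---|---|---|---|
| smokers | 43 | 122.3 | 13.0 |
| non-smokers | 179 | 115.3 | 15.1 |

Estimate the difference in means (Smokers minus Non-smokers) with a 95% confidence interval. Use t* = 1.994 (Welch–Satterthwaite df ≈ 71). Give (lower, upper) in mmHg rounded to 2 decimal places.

Standard errors of each mean: 13.0/√43 = 1.9825 and 15.1/√179 = 1.1286.
SE(x̄₁ − x̄₂) = √(1.9825² + 1.1286²) = 2.2812 for independent samples with unequal variances.
With t* = 1.994, the margin is 1.994 × 2.2812 = 4.5487.
x̄₁ − x̄₂ = 122.3 − 115.3 = 7.0000; the interval is 7.0000 ± 4.5487 = (2.45, 11.55).

(2.45, 11.55)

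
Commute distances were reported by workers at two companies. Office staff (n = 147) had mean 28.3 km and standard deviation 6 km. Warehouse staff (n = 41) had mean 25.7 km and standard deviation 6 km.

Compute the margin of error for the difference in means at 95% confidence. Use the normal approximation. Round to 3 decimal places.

2.077

Per-group SEs: s₁/√n₁ = 6/√147 = 0.4949, s₂/√n₂ = 6/√41 = 0.9370.
Unpooled SE of the difference: √(0.24492601 + 0.877969) = 1.0597.
Margin of error = z* · SE = 1.960 × 1.0597 = 2.0770.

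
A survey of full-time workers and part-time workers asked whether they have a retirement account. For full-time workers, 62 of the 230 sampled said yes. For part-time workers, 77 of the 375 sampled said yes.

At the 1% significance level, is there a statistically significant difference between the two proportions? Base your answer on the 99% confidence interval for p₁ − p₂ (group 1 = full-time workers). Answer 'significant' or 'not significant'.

not significant

p̂₁ = 62/230 = 0.2696 and p̂₂ = 77/375 = 0.2053.
SE₁ = √(p̂₁(1−p̂₁)/n₁) = √(0.2696·0.7304/230) = 0.02926; SE₂ = √(0.2053·0.7947/375) = 0.02086.
Independent samples: SE of the difference = √(SE₁² + SE₂²) = √(0.0008561476 + 0.0004351396) = 0.03593.
z* for 99% confidence is 2.576, so the margin of error is 2.576 × 0.03593 = 0.09256.
Point estimate p̂₁ − p̂₂ = 0.2696 − 0.2053 = 0.0643.
0.0643 ± 0.09256 → (-0.02826, 0.15686).
The interval (-0.02826, 0.15686) contains 0, so the difference is not significant.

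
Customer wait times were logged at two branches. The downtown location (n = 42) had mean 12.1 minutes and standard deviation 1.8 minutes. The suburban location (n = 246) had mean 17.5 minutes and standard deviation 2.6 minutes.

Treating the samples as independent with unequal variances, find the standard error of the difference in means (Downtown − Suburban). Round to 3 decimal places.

0.323

Per-group SEs: s₁/√n₁ = 1.8/√42 = 0.2777, s₂/√n₂ = 2.6/√246 = 0.1658.
Unpooled SE of the difference: √(0.07711729 + 0.02748964) = 0.3234.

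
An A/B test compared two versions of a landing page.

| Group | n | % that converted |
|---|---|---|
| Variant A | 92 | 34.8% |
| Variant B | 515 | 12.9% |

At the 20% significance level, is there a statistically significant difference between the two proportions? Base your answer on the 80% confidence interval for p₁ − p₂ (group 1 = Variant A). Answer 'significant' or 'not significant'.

Each SE is √(p̂(1−p̂)/n): √(0.3480·0.6520/92) = 0.04966 and √(0.1290·0.8710/515) = 0.01477.
SE(p̂₁ − p̂₂) = √(SE₁² + SE₂²) = √(0.0024661156 + 0.0002181529) = 0.05181, since the two samples are independent.
At 80% confidence z* = 1.282; margin = 1.282 × 0.05181 = 0.06642.
The difference is 0.3480 − 0.1290 = 0.2190, so the interval is 0.2190 ± 0.06642 = (0.15258, 0.28542).
The interval (0.15258, 0.28542) does not contain 0, so the difference is significant.

significant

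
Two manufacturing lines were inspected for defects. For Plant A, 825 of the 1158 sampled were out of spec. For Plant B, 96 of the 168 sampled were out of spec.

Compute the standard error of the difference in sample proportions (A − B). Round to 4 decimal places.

0.0404

First, p̂₁ = 825/1158 = 0.7124; p̂₂ = 96/168 = 0.5714.
The two standard errors are √(0.7124×0.2876/1158) = 0.01330 and √(0.5714×0.4286/168) = 0.03818.
Because the samples are independent, SE_diff = √(0.01330² + 0.03818²) = 0.04043.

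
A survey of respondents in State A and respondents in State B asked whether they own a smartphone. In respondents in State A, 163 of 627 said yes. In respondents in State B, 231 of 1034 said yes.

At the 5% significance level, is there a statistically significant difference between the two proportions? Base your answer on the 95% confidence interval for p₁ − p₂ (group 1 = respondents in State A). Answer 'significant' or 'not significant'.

Sample proportions: 163/627 = 0.2600, 231/1034 = 0.2234.
Each SE is √(p̂(1−p̂)/n): √(0.2600·0.7400/627) = 0.01752 and √(0.2234·0.7766/1034) = 0.01295.
SE(p̂₁ − p̂₂) = √(SE₁² + SE₂²) = √(0.0003069504 + 0.0001677025) = 0.02179, since the two samples are independent.
At 95% confidence z* = 1.960; margin = 1.960 × 0.02179 = 0.04271.
The difference is 0.2600 − 0.2234 = 0.0366, so the interval is 0.0366 ± 0.04271 = (-0.00611, 0.07931).
The interval (-0.00611, 0.07931) contains 0, so the difference is not significant.

not significant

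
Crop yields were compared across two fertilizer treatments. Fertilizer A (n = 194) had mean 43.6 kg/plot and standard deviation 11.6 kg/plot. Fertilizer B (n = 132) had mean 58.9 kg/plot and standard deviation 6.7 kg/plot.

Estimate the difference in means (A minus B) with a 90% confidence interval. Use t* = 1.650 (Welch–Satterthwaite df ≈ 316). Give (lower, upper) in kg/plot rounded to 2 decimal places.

(-16.98, -13.62)

Standard errors of each mean: 11.6/√194 = 0.8328 and 6.7/√132 = 0.5832.
SE(x̄₁ − x̄₂) = √(0.8328² + 0.5832²) = 1.0167 for independent samples with unequal variances.
With t* = 1.650, the margin is 1.650 × 1.0167 = 1.6776.
x̄₁ − x̄₂ = 43.6 − 58.9 = -15.3000; the interval is -15.3000 ± 1.6776 = (-16.98, -13.62).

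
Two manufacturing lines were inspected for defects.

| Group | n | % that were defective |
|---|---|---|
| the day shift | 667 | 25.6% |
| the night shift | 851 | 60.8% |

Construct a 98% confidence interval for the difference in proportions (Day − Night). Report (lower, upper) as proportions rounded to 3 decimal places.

SE₁ = √(p̂₁(1−p̂₁)/n₁) = √(0.2560·0.7440/667) = 0.01690; SE₂ = √(0.6080·0.3920/851) = 0.01674.
Independent samples: SE of the difference = √(SE₁² + SE₂²) = √(0.00028561 + 0.0002802276) = 0.02379.
z* for 98% confidence is 2.326, so the margin of error is 2.326 × 0.02379 = 0.05534.
Point estimate p̂₁ − p̂₂ = 0.2560 − 0.6080 = -0.3520.
-0.3520 ± 0.05534 → (-0.407, -0.297).

(-0.407, -0.297)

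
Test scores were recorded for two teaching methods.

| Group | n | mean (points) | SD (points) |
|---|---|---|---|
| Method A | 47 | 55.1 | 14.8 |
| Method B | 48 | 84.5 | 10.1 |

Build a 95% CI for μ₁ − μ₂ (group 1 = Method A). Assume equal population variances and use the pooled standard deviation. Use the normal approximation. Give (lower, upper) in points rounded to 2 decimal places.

s_p = √[((n₁−1)s₁² + (n₂−1)s₂²)/(n₁+n₂−2)] = √[(46·14.8² + 47·10.1²)/93] = 12.6450.
SE = 12.6450·√(1/47 + 1/48) = 2.5948.
With z* = 1.960, margin = 1.960 × 2.5948 = 5.0858.
x̄₁ − x̄₂ = 55.1 − 84.5 = -29.4000; interval -29.4000 ± 5.0858 = (-34.49, -24.31).

(-34.49, -24.31)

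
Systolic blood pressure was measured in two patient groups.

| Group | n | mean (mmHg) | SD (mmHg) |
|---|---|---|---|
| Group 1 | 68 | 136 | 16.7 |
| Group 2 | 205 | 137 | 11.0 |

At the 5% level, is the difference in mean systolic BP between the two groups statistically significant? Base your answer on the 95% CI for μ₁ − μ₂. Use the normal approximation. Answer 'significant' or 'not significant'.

not significant

Per-group SEs: s₁/√n₁ = 16.7/√68 = 2.0252, s₂/√n₂ = 11.0/√205 = 0.7683.
Unpooled SE of the difference: √(4.10143504 + 0.59028489) = 2.1660.
Margin of error = z* · SE = 1.960 × 2.1660 = 4.2454.
x̄₁ − x̄₂ = 136 − 137 = -1.0000.
CI: -1.0000 ± 4.2454 = (-5.2454, 3.2454).
The interval (-5.2454, 3.2454) contains 0, so the difference is not significant.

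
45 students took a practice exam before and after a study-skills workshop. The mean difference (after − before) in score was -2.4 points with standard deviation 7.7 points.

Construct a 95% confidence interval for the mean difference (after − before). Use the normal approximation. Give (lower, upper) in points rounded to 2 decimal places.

This is a matched-pairs design, so SE = s_d/√n = 7.7/√45 = 1.1478.
Margin = 1.960 × 1.1478 = 2.2497; the interval is -2.4 ± 2.2497 = (-4.65, -0.15).

(-4.65, -0.15)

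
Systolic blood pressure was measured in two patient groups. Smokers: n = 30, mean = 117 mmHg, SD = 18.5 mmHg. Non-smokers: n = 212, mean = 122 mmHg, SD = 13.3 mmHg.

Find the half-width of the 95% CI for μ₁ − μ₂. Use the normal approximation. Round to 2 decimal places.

6.86

Standard errors of each mean: 18.5/√30 = 3.3776 and 13.3/√212 = 0.9134.
SE(x̄₁ − x̄₂) = √(3.3776² + 0.9134²) = 3.4989 for independent samples with unequal variances.
With z* = 1.960, the margin is 1.960 × 3.4989 = 6.8578.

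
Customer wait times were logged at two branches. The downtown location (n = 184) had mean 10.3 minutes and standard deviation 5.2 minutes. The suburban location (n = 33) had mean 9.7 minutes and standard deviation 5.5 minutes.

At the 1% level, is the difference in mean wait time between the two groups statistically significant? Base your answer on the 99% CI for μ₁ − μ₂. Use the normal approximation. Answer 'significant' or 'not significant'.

not significant

SE₁ = s₁/√n₁ = 5.2/√184 = 0.3833; SE₂ = 5.5/√33 = 0.9574.
Independent samples, unequal variances: SE_diff = √(SE₁² + SE₂²) = √(0.14691889 + 0.91661476) = 1.0313.
z* = 2.576, so margin of error = 2.576 × 1.0313 = 2.6566.
Difference in means = 10.3 − 9.7 = 0.6000.
0.6000 ± 2.6566 → (-2.0566, 3.2566).
The interval (-2.0566, 3.2566) contains 0, so the difference is not significant.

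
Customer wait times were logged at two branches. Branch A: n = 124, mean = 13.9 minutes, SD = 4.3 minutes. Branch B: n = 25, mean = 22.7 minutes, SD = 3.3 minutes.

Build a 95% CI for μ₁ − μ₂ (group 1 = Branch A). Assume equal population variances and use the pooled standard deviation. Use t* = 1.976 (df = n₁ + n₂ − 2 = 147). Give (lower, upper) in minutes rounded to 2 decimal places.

s_p = √[((n₁−1)s₁² + (n₂−1)s₂²)/(n₁+n₂−2)] = √[(123·4.3² + 24·3.3²)/147] = 4.1532.
SE = 4.1532·√(1/124 + 1/25) = 0.9105.
With t* = 1.976, margin = 1.976 × 0.9105 = 1.7991.
x̄₁ − x̄₂ = 13.9 − 22.7 = -8.8000; interval -8.8000 ± 1.7991 = (-10.60, -7.00).

(-10.60, -7.00)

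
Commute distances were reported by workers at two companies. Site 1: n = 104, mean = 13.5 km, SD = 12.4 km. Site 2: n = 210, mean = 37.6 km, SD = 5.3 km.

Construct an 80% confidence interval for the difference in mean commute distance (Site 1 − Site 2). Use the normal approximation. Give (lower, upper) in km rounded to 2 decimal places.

(-25.73, -22.47)

Standard errors of each mean: 12.4/√104 = 1.2159 and 5.3/√210 = 0.3657.
SE(x̄₁ − x̄₂) = √(1.2159² + 0.3657²) = 1.2697 for independent samples with unequal variances.
With z* = 1.282, the margin is 1.282 × 1.2697 = 1.6278.
x̄₁ − x̄₂ = 13.5 − 37.6 = -24.1000; the interval is -24.1000 ± 1.6278 = (-25.73, -22.47).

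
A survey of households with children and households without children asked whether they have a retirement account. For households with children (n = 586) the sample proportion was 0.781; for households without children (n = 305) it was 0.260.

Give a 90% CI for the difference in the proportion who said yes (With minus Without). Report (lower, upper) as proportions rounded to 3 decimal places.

SE₁ = √(p̂₁(1−p̂₁)/n₁) = √(0.7810·0.2190/586) = 0.01708; SE₂ = √(0.2600·0.7400/305) = 0.02512.
Independent samples: SE of the difference = √(SE₁² + SE₂²) = √(0.0002917264 + 0.0006310144) = 0.03038.
z* for 90% confidence is 1.645, so the margin of error is 1.645 × 0.03038 = 0.04998.
Point estimate p̂₁ − p̂₂ = 0.7810 − 0.2600 = 0.5210.
0.5210 ± 0.04998 → (0.471, 0.571).

(0.471, 0.571)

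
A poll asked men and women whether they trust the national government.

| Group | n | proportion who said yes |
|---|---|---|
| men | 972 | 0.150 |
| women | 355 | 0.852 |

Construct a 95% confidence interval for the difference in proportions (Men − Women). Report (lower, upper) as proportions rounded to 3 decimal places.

SE₁ = √(p̂₁(1−p̂₁)/n₁) = √(0.1500·0.8500/972) = 0.01145; SE₂ = √(0.8520·0.1480/355) = 0.01885.
Independent samples: SE of the difference = √(SE₁² + SE₂²) = √(0.0001311025 + 0.0003553225) = 0.02206.
z* for 95% confidence is 1.960, so the margin of error is 1.960 × 0.02206 = 0.04324.
Point estimate p̂₁ − p̂₂ = 0.1500 − 0.8520 = -0.7020.
-0.7020 ± 0.04324 → (-0.745, -0.659).

(-0.745, -0.659)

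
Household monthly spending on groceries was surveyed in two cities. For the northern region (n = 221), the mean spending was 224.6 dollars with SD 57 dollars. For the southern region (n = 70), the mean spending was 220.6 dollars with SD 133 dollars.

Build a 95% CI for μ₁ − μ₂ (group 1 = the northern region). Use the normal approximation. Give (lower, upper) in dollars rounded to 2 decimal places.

SE₁ = s₁/√n₁ = 57/√221 = 3.8342; SE₂ = 133/√70 = 15.8965.
Independent samples, unequal variances: SE_diff = √(SE₁² + SE₂²) = √(14.70108964 + 252.69871225) = 16.3524.
z* = 1.960, so margin of error = 1.960 × 16.3524 = 32.0507.
Difference in means = 224.6 − 220.6 = 4.0000.
4.0000 ± 32.0507 → (-28.05, 36.05).

(-28.05, 36.05)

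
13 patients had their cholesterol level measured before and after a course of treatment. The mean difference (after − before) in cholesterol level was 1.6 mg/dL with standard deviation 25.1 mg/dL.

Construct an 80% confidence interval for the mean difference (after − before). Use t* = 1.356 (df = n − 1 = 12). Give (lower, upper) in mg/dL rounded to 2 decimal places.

Paired design: SE = s_d/√n = 25.1/√13 = 6.9615.
t* = 1.356; margin of error = 1.356 × 6.9615 = 9.4398.
1.6 ± 9.4398 → (-7.84, 11.04).

(-7.84, 11.04)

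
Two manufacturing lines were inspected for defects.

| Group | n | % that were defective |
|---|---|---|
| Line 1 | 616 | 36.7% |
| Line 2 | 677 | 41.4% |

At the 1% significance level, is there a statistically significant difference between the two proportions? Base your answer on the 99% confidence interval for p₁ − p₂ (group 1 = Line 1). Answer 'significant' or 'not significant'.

not significant

Each SE is √(p̂(1−p̂)/n): √(0.3670·0.6330/616) = 0.01942 and √(0.4140·0.5860/677) = 0.01893.
SE(p̂₁ − p̂₂) = √(SE₁² + SE₂²) = √(0.0003771364 + 0.0003583449) = 0.02712, since the two samples are independent.
At 99% confidence z* = 2.576; margin = 2.576 × 0.02712 = 0.06986.
The difference is 0.3670 − 0.4140 = -0.0470, so the interval is -0.0470 ± 0.06986 = (-0.11686, 0.02286).
The interval (-0.11686, 0.02286) contains 0, so the difference is not significant.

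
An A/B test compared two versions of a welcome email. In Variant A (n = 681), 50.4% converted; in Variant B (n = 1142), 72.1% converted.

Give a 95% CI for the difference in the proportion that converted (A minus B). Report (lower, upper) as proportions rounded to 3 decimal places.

SE₁ = √(p̂₁(1−p̂₁)/n₁) = √(0.5040·0.4960/681) = 0.01916; SE₂ = √(0.7210·0.2790/1142) = 0.01327.
Independent samples: SE of the difference = √(SE₁² + SE₂²) = √(0.0003671056 + 0.0001760929) = 0.02331.
z* for 95% confidence is 1.960, so the margin of error is 1.960 × 0.02331 = 0.04569.
Point estimate p̂₁ − p̂₂ = 0.5040 − 0.7210 = -0.2170.
-0.2170 ± 0.04569 → (-0.263, -0.171).

(-0.263, -0.171)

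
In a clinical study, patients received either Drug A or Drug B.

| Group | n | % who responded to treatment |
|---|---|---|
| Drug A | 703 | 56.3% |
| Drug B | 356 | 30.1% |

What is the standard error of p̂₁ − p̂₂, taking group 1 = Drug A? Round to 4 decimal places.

0.0307

The two standard errors are √(0.5630×0.4370/703) = 0.01871 and √(0.3010×0.6990/356) = 0.02431.
Because the samples are independent, SE_diff = √(0.01871² + 0.02431²) = 0.03068.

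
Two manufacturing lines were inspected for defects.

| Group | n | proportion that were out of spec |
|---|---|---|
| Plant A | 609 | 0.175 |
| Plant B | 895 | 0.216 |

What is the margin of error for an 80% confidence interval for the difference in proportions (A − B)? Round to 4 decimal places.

The two standard errors are √(0.1750×0.8250/609) = 0.01540 and √(0.2160×0.7840/895) = 0.01376.
Because the samples are independent, SE_diff = √(0.01540² + 0.01376²) = 0.02065.
Using z* = 1.282 for 80%, ME = 1.282 × 0.02065 = 0.02647.

0.0265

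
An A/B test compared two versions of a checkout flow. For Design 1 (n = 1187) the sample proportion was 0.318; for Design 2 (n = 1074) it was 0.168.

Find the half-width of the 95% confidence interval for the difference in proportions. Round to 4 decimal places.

Each SE is √(p̂(1−p̂)/n): √(0.3180·0.6820/1187) = 0.01352 and √(0.1680·0.8320/1074) = 0.01141.
SE(p̂₁ − p̂₂) = √(SE₁² + SE₂²) = √(0.0001827904 + 0.0001301881) = 0.01769, since the two samples are independent.
At 95% confidence z* = 1.960; margin = 1.960 × 0.01769 = 0.03467.

0.0347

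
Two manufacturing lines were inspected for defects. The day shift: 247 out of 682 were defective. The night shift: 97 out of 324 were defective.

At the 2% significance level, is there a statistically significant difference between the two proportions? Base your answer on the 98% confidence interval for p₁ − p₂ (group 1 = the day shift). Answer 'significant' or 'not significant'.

First, p̂₁ = 247/682 = 0.3622; p̂₂ = 97/324 = 0.2994.
The two standard errors are √(0.3622×0.6378/682) = 0.01840 and √(0.2994×0.7006/324) = 0.02544.
Because the samples are independent, SE_diff = √(0.01840² + 0.02544²) = 0.03140.
Using z* = 2.326 for 98%, ME = 2.326 × 0.03140 = 0.07304.
p̂₁ − p̂₂ = 0.0628; interval 0.0628 ± 0.07304 gives (-0.01024, 0.13584).
The interval (-0.01024, 0.13584) contains 0, so the difference is not significant.

not significant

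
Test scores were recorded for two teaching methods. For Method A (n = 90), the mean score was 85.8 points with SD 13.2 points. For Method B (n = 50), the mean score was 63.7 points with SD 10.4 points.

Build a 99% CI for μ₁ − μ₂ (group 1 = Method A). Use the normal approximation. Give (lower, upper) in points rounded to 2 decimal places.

(16.88, 27.32)

SE₁ = s₁/√n₁ = 13.2/√90 = 1.3914; SE₂ = 10.4/√50 = 1.4708.
Independent samples, unequal variances: SE_diff = √(SE₁² + SE₂²) = √(1.93599396 + 2.16325264) = 2.0247.
z* = 2.576, so margin of error = 2.576 × 2.0247 = 5.2156.
Difference in means = 85.8 − 63.7 = 22.1000.
22.1000 ± 5.2156 → (16.88, 27.32).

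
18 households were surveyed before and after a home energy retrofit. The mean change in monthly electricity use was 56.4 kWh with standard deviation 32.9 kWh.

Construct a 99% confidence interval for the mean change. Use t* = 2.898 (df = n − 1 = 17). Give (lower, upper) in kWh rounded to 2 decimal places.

Paired design: SE = s_d/√n = 32.9/√18 = 7.7546.
t* = 2.898; margin of error = 2.898 × 7.7546 = 22.4728.
56.4 ± 22.4728 → (33.93, 78.87).

(33.93, 78.87)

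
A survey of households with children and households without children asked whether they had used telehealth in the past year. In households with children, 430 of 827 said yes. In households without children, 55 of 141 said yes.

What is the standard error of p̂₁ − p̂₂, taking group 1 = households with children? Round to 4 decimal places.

0.0446

Sample proportions: 430/827 = 0.5200, 55/141 = 0.3901.
Each SE is √(p̂(1−p̂)/n): √(0.5200·0.4800/827) = 0.01737 and √(0.3901·0.6099/141) = 0.04108.
SE(p̂₁ − p̂₂) = √(SE₁² + SE₂²) = √(0.0003017169 + 0.0016875664) = 0.04460, since the two samples are independent.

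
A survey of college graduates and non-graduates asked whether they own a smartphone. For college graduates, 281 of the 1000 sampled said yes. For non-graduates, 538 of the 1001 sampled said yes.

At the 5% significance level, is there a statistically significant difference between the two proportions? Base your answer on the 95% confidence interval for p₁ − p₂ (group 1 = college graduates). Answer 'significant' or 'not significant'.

p̂₁ = 281/1000 = 0.2810 and p̂₂ = 538/1001 = 0.5375.
SE₁ = √(p̂₁(1−p̂₁)/n₁) = √(0.2810·0.7190/1000) = 0.01421; SE₂ = √(0.5375·0.4625/1001) = 0.01576.
Independent samples: SE of the difference = √(SE₁² + SE₂²) = √(0.0002019241 + 0.0002483776) = 0.02122.
z* for 95% confidence is 1.960, so the margin of error is 1.960 × 0.02122 = 0.04159.
Point estimate p̂₁ − p̂₂ = 0.2810 − 0.5375 = -0.2565.
-0.2565 ± 0.04159 → (-0.29809, -0.21491).
The interval (-0.29809, -0.21491) does not contain 0, so the difference is significant.

significant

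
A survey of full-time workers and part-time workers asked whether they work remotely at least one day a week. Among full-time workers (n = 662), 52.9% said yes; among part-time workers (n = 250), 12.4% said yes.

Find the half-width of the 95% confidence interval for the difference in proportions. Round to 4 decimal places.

Each SE is √(p̂(1−p̂)/n): √(0.5290·0.4710/662) = 0.01940 and √(0.1240·0.8760/250) = 0.02084.
SE(p̂₁ − p̂₂) = √(SE₁² + SE₂²) = √(0.00037636 + 0.0004343056) = 0.02847, since the two samples are independent.
At 95% confidence z* = 1.960; margin = 1.960 × 0.02847 = 0.05580.

0.0558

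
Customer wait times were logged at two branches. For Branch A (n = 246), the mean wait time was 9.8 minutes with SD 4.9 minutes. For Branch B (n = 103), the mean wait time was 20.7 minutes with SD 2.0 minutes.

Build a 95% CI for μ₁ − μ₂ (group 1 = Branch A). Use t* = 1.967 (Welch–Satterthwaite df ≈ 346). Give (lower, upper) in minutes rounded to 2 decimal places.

(-11.63, -10.17)

SE₁ = s₁/√n₁ = 4.9/√246 = 0.3124; SE₂ = 2.0/√103 = 0.1971.
Independent samples, unequal variances: SE_diff = √(SE₁² + SE₂²) = √(0.09759376 + 0.03884841) = 0.3694.
t* = 1.967, so margin of error = 1.967 × 0.3694 = 0.7266.
Difference in means = 9.8 − 20.7 = -10.9000.
-10.9000 ± 0.7266 → (-11.63, -10.17).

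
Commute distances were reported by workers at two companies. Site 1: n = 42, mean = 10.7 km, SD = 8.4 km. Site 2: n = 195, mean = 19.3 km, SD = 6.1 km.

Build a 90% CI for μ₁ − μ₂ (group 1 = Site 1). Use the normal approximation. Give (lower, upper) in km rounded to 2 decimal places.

(-10.85, -6.35)

SE₁ = s₁/√n₁ = 8.4/√42 = 1.2961; SE₂ = 6.1/√195 = 0.4368.
Independent samples, unequal variances: SE_diff = √(SE₁² + SE₂²) = √(1.67987521 + 0.19079424) = 1.3677.
z* = 1.645, so margin of error = 1.645 × 1.3677 = 2.2499.
Difference in means = 10.7 − 19.3 = -8.6000.
-8.6000 ± 2.2499 → (-10.85, -6.35).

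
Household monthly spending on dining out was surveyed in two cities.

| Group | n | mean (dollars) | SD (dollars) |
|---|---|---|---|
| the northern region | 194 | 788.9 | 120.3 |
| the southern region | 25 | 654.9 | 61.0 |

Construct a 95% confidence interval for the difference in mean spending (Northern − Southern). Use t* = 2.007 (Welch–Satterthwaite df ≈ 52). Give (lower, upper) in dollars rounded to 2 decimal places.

Per-group SEs: s₁/√n₁ = 120.3/√194 = 8.6370, s₂/√n₂ = 61.0/√25 = 12.2000.
Unpooled SE of the difference: √(74.597769 + 148.84) = 14.9478.
Margin of error = t* · SE = 2.007 × 14.9478 = 30.0002.
x̄₁ − x̄₂ = 788.9 − 654.9 = 134.0000.
CI: 134.0000 ± 30.0002 = (104.00, 164.00).

(104.00, 164.00)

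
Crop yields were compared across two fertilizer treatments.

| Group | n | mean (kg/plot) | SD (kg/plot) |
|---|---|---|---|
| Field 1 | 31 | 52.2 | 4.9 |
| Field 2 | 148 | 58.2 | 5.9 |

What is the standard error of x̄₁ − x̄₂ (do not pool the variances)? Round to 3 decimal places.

Per-group SEs: s₁/√n₁ = 4.9/√31 = 0.8801, s₂/√n₂ = 5.9/√148 = 0.4850.
Unpooled SE of the difference: √(0.77457601 + 0.235225) = 1.0049.

1.005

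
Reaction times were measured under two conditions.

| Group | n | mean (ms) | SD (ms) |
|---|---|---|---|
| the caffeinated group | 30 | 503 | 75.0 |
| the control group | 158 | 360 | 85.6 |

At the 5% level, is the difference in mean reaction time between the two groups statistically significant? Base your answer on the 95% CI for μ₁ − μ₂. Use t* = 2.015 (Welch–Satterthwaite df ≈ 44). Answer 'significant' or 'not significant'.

SE₁ = s₁/√n₁ = 75.0/√30 = 13.6931; SE₂ = 85.6/√158 = 6.8100.
Independent samples, unequal variances: SE_diff = √(SE₁² + SE₂²) = √(187.50098761 + 46.3761) = 15.2930.
t* = 2.015, so margin of error = 2.015 × 15.2930 = 30.8154.
Difference in means = 503 − 360 = 143.0000.
143.0000 ± 30.8154 → (112.1846, 173.8154).
The interval (112.1846, 173.8154) does not contain 0, so the difference is significant.

significant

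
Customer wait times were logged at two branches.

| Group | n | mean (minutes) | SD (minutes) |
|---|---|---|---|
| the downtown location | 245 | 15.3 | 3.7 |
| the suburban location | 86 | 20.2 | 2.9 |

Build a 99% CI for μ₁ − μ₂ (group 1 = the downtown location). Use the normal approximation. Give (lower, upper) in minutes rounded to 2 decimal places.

Standard errors of each mean: 3.7/√245 = 0.2364 and 2.9/√86 = 0.3127.
SE(x̄₁ − x̄₂) = √(0.2364² + 0.3127²) = 0.3920 for independent samples with unequal variances.
With z* = 2.576, the margin is 2.576 × 0.3920 = 1.0098.
x̄₁ − x̄₂ = 15.3 − 20.2 = -4.9000; the interval is -4.9000 ± 1.0098 = (-5.91, -3.89).

(-5.91, -3.89)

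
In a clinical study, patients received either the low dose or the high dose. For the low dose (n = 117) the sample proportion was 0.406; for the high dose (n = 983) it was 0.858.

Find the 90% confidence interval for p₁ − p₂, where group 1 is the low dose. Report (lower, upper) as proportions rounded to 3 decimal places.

(-0.529, -0.375)

Each SE is √(p̂(1−p̂)/n): √(0.4060·0.5940/117) = 0.04540 and √(0.8580·0.1420/983) = 0.01113.
SE(p̂₁ − p̂₂) = √(SE₁² + SE₂²) = √(0.00206116 + 0.0001238769) = 0.04674, since the two samples are independent.
At 90% confidence z* = 1.645; margin = 1.645 × 0.04674 = 0.07689.
The difference is 0.4060 − 0.8580 = -0.4520, so the interval is -0.4520 ± 0.07689 = (-0.529, -0.375).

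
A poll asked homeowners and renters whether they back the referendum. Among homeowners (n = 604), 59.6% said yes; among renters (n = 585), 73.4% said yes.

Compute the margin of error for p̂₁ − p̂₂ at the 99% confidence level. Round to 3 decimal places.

Each SE is √(p̂(1−p̂)/n): √(0.5960·0.4040/604) = 0.01997 and √(0.7340·0.2660/585) = 0.01827.
SE(p̂₁ − p̂₂) = √(SE₁² + SE₂²) = √(0.0003988009 + 0.0003337929) = 0.02707, since the two samples are independent.
At 99% confidence z* = 2.576; margin = 2.576 × 0.02707 = 0.06973.

0.070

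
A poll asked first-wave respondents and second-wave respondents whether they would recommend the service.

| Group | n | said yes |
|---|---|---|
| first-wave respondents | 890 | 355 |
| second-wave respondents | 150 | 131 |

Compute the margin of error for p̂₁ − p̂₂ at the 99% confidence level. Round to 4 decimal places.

0.0817

Sample proportions: 355/890 = 0.3989, 131/150 = 0.8733.
Each SE is √(p̂(1−p̂)/n): √(0.3989·0.6011/890) = 0.01641 and √(0.8733·0.1267/150) = 0.02716.
SE(p̂₁ − p̂₂) = √(SE₁² + SE₂²) = √(0.0002692881 + 0.0007376656) = 0.03173, since the two samples are independent.
At 99% confidence z* = 2.576; margin = 2.576 × 0.03173 = 0.08174.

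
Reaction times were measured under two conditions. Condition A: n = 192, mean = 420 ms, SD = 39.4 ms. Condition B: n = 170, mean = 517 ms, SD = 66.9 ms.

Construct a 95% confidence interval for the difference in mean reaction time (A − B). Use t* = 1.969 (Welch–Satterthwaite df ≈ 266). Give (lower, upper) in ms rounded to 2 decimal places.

(-108.55, -85.45)

Standard errors of each mean: 39.4/√192 = 2.8435 and 66.9/√170 = 5.1310.
SE(x̄₁ − x̄₂) = √(2.8435² + 5.1310²) = 5.8662 for independent samples with unequal variances.
With t* = 1.969, the margin is 1.969 × 5.8662 = 11.5505.
x̄₁ − x̄₂ = 420 − 517 = -97.0000; the interval is -97.0000 ± 11.5505 = (-108.55, -85.45).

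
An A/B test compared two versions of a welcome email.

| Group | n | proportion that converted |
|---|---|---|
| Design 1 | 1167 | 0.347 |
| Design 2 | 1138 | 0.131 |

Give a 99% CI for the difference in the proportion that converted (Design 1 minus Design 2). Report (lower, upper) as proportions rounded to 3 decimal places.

Each SE is √(p̂(1−p̂)/n): √(0.3470·0.6530/1167) = 0.01393 and √(0.1310·0.8690/1138) = 0.01000.
SE(p̂₁ − p̂₂) = √(SE₁² + SE₂²) = √(0.0001940449 + 0.0001) = 0.01715, since the two samples are independent.
At 99% confidence z* = 2.576; margin = 2.576 × 0.01715 = 0.04418.
The difference is 0.3470 − 0.1310 = 0.2160, so the interval is 0.2160 ± 0.04418 = (0.172, 0.260).

(0.172, 0.260)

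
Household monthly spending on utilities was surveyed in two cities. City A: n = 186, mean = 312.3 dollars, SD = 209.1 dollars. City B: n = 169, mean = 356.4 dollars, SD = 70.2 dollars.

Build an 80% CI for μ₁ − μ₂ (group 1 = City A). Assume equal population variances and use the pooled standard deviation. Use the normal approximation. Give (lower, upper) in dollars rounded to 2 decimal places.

Pooled variance s_p² = [185·209.1² + 168·70.2²] / (186+169−2) = 25259.5767, so s_p = 158.9326.
SE_diff = s_p·√(1/n₁ + 1/n₂) = 158.9326·√(1/186 + 1/169) = 16.8899.
z* = 1.282; margin = 1.282 × 16.8899 = 21.6529.
Difference = 312.3 − 356.4 = -44.1000.
-44.1000 ± 21.6529 → (-65.75, -22.45).

(-65.75, -22.45)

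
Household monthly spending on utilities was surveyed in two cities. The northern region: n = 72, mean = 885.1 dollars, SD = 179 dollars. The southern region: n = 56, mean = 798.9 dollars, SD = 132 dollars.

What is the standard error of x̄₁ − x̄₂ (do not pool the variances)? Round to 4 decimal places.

27.4983

SE₁ = s₁/√n₁ = 179/√72 = 21.0954; SE₂ = 132/√56 = 17.6392.
Independent samples, unequal variances: SE_diff = √(SE₁² + SE₂²) = √(445.01590116 + 311.14137664) = 27.4983.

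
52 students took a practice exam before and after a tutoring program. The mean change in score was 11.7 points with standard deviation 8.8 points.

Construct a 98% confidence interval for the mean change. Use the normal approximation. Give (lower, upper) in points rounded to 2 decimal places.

(8.86, 14.54)

Paired design: SE = s_d/√n = 8.8/√52 = 1.2203.
z* = 2.326; margin of error = 2.326 × 1.2203 = 2.8384.
11.7 ± 2.8384 → (8.86, 14.54).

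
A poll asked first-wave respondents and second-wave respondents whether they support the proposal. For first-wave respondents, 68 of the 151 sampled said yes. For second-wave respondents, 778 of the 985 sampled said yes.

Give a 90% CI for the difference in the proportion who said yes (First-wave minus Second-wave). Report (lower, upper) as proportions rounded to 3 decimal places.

(-0.409, -0.270)

Sample proportions: 68/151 = 0.4503, 778/985 = 0.7898.
Each SE is √(p̂(1−p̂)/n): √(0.4503·0.5497/151) = 0.04049 and √(0.7898·0.2102/985) = 0.01298.
SE(p̂₁ − p̂₂) = √(SE₁² + SE₂²) = √(0.0016394401 + 0.0001684804) = 0.04252, since the two samples are independent.
At 90% confidence z* = 1.645; margin = 1.645 × 0.04252 = 0.06995.
The difference is 0.4503 − 0.7898 = -0.3395, so the interval is -0.3395 ± 0.06995 = (-0.409, -0.270).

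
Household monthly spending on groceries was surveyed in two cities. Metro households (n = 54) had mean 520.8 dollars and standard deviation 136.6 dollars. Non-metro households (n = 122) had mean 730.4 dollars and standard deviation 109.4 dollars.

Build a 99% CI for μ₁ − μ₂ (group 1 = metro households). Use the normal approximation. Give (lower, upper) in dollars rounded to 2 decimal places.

Per-group SEs: s₁/√n₁ = 136.6/√54 = 18.5889, s₂/√n₂ = 109.4/√122 = 9.9046.
Unpooled SE of the difference: √(345.54720321 + 98.10110116) = 21.0630.
Margin of error = z* · SE = 2.576 × 21.0630 = 54.2583.
x̄₁ − x̄₂ = 520.8 − 730.4 = -209.6000.
CI: -209.6000 ± 54.2583 = (-263.86, -155.34).

(-263.86, -155.34)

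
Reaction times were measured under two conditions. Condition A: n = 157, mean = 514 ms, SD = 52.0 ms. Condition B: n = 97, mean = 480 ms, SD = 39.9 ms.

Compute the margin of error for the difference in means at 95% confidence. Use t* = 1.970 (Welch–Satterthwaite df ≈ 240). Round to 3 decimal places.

11.425

SE₁ = s₁/√n₁ = 52.0/√157 = 4.1501; SE₂ = 39.9/√97 = 4.0512.
Independent samples, unequal variances: SE_diff = √(SE₁² + SE₂²) = √(17.22333001 + 16.41222144) = 5.7996.
t* = 1.970, so margin of error = 1.970 × 5.7996 = 11.4252.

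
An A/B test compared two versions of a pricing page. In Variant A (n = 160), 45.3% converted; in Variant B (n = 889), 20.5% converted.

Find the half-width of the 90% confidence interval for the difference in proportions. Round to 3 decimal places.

The two standard errors are √(0.4530×0.5470/160) = 0.03935 and √(0.2050×0.7950/889) = 0.01354.
Because the samples are independent, SE_diff = √(0.03935² + 0.01354²) = 0.04161.
Using z* = 1.645 for 90%, ME = 1.645 × 0.04161 = 0.06845.

0.068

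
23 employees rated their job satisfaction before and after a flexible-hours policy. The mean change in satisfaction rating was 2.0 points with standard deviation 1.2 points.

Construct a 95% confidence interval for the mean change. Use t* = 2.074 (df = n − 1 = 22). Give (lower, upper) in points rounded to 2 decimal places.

This is a matched-pairs design, so SE = s_d/√n = 1.2/√23 = 0.2502.
Margin = 2.074 × 0.2502 = 0.5189; the interval is 2.0 ± 0.5189 = (1.48, 2.52).

(1.48, 2.52)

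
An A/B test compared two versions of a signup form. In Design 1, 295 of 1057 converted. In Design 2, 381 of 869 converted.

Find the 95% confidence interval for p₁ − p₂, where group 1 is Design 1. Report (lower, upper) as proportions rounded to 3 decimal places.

First, p̂₁ = 295/1057 = 0.2791; p̂₂ = 381/869 = 0.4384.
The two standard errors are √(0.2791×0.7209/1057) = 0.01380 and √(0.4384×0.5616/869) = 0.01683.
Because the samples are independent, SE_diff = √(0.01380² + 0.01683²) = 0.02176.
Using z* = 1.960 for 95%, ME = 1.960 × 0.02176 = 0.04265.
p̂₁ − p̂₂ = -0.1593; interval -0.1593 ± 0.04265 gives (-0.202, -0.117).

(-0.202, -0.117)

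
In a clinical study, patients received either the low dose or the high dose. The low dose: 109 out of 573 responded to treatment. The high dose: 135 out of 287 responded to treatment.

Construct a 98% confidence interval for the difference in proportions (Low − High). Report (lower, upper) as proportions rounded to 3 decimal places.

(-0.359, -0.202)

First, p̂₁ = 109/573 = 0.1902; p̂₂ = 135/287 = 0.4704.
The two standard errors are √(0.1902×0.8098/573) = 0.01640 and √(0.4704×0.5296/287) = 0.02946.
Because the samples are independent, SE_diff = √(0.01640² + 0.02946²) = 0.03372.
Using z* = 2.326 for 98%, ME = 2.326 × 0.03372 = 0.07843.
p̂₁ − p̂₂ = -0.2802; interval -0.2802 ± 0.07843 gives (-0.359, -0.202).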